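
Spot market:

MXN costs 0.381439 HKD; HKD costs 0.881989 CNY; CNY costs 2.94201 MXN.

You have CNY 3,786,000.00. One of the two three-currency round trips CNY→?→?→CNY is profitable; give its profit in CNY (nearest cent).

Profit: CNY 39,147.63

Profitable loop is CNY → HKD → MXN → CNY:
CNY 3,786,000.00 ÷ 0.881989 = HKD 4,292,570.54
HKD 4,292,570.54 ÷ 0.381439 = MXN 11,253,622.58
MXN 11,253,622.58 ÷ 2.94201 = CNY 3,825,147.63
Profit = CNY 3,825,147.63 − CNY 3,786,000.00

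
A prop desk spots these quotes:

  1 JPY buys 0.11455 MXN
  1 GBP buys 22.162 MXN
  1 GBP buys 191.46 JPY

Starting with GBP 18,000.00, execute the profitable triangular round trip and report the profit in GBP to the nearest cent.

Profit: GBP 188.98

Profitable loop is GBP → MXN → JPY → GBP:
GBP 18,000.00 × 22.162 = MXN 398,916.00
MXN 398,916.00 ÷ 0.11455 = JPY 3,482,462
JPY 3,482,462 ÷ 191.46 = GBP 18,188.98
Profit = GBP 18,188.98 − GBP 18,000.00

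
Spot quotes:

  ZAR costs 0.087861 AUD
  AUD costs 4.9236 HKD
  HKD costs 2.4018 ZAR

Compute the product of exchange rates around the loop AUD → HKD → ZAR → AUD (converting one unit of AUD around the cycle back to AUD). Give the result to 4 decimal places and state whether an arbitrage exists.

1.0390 (arbitrage exists)

Around AUD → HKD → ZAR → AUD: 1 × 4.9236 × 2.4018 × 0.087861 = 1.039000
Product > 1; profitable direction is AUD → HKD → ZAR → AUD.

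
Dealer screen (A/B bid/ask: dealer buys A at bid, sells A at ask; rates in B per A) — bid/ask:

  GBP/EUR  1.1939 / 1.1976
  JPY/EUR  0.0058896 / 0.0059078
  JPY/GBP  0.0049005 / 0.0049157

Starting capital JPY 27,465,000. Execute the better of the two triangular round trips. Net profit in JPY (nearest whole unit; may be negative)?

Net profit: JPY 11,932

Best loop JPY → EUR → GBP → JPY:
JPY 27,465,000 × 0.0058896 (sell JPY at bid) = EUR 161,757.86
EUR 161,757.86 ÷ 1.1976 (buy GBP at ask) = GBP 135,068.36
GBP 135,068.36 ÷ 0.0049157 (buy JPY at ask) = JPY 27,476,932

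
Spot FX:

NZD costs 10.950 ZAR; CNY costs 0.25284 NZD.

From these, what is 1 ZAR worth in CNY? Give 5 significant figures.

1 ZAR ÷ 10.950 = 0.0913242 NZD
0.0913242 NZD ÷ 0.25284 = 0.361194 CNY

ZAR/CNY = 0.36119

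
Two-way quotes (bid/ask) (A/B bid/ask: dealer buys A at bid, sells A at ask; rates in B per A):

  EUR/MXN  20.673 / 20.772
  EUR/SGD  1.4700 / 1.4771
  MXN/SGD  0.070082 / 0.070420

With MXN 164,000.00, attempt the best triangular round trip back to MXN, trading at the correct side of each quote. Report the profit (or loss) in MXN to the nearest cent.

Best loop MXN → EUR → SGD → MXN:
MXN 164,000.00 ÷ 20.772 (buy EUR at ask) = EUR 7,895.24
EUR 7,895.24 × 1.4700 (sell EUR at bid) = SGD 11,606.01
SGD 11,606.01 ÷ 0.070420 (buy MXN at ask) = MXN 164,811.25

Net profit: MXN 811.25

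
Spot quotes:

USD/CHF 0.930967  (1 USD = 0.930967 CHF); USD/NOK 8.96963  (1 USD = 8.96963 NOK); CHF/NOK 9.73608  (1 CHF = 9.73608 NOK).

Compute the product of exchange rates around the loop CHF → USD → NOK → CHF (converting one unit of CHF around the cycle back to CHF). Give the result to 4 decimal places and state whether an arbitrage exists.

0.9896 (arbitrage exists)

Around CHF → USD → NOK → CHF: 1 ÷ 0.930967 × 8.96963 ÷ 9.73608 = 0.989592
Product < 1; profitable direction is CHF → NOK → USD → CHF.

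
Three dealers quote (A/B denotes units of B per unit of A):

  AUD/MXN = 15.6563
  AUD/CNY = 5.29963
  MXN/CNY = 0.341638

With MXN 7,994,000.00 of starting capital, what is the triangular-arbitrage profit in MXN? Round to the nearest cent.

Profit: MXN 74,148.80

Profitable loop is MXN → CNY → AUD → MXN:
MXN 7,994,000.00 × 0.341638 = CNY 2,731,054.17
CNY 2,731,054.17 ÷ 5.29963 = AUD 515,329.22
AUD 515,329.22 × 15.6563 = MXN 8,068,148.80
Profit = MXN 8,068,148.80 − MXN 7,994,000.00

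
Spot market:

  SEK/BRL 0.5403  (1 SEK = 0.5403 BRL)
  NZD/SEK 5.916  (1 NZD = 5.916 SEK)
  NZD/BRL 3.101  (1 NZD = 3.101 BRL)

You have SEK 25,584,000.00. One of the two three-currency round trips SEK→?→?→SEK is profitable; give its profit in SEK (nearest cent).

Profitable loop is SEK → BRL → NZD → SEK:
SEK 25,584,000.00 × 0.5403 = BRL 13,823,035.20
BRL 13,823,035.20 ÷ 3.101 = NZD 4,457,605.68
NZD 4,457,605.68 × 5.916 = SEK 26,371,195.18
Profit = SEK 26,371,195.18 − SEK 25,584,000.00

Profit: SEK 787,195.18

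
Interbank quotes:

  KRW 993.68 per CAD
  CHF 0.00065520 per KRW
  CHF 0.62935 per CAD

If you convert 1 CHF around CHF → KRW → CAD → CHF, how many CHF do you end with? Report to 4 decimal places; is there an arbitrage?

0.9667 (arbitrage exists)

Around CHF → KRW → CAD → CHF: 1 ÷ 0.00065520 ÷ 993.68 × 0.62935 = 0.966656
Product < 1; profitable direction is CHF → CAD → KRW → CHF.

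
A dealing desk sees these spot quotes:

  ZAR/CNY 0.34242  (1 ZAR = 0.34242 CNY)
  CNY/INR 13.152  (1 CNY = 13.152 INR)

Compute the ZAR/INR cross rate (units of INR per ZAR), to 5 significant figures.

1 ZAR × 0.34242 = 0.34242 CNY
0.34242 CNY × 13.152 = 4.50351 INR

ZAR/INR = 4.5035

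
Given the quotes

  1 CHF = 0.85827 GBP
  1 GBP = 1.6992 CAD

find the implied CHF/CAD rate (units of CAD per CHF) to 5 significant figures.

1 CHF × 0.85827 = 0.85827 GBP
0.85827 GBP × 1.6992 = 1.45837 CAD

CHF/CAD = 1.4584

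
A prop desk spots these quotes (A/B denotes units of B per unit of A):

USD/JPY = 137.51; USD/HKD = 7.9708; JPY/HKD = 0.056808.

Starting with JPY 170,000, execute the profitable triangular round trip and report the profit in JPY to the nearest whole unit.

Profitable loop is JPY → USD → HKD → JPY:
JPY 170,000 ÷ 137.51 = USD 1,236.27
USD 1,236.27 × 7.9708 = HKD 9,854.09
HKD 9,854.09 ÷ 0.056808 = JPY 173,463
Profit = JPY 173,463 − JPY 170,000

Profit: JPY 3,463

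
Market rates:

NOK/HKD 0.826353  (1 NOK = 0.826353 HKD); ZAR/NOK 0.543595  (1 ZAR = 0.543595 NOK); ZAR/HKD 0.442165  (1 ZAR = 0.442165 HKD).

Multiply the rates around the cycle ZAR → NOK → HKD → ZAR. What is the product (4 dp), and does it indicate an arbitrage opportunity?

Around ZAR → NOK → HKD → ZAR: 1 × 0.543595 × 0.826353 ÷ 0.442165 = 1.015913
Product > 1; profitable direction is ZAR → NOK → HKD → ZAR.

1.0159 (arbitrage exists)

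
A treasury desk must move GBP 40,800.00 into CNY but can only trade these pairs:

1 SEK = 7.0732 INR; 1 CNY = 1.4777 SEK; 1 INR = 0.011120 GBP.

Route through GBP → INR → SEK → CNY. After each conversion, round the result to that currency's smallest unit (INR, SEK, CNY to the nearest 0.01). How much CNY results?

GBP 40,800.00 ÷ 0.011120 = INR 3,669,064.75
INR 3,669,064.75 ÷ 7.0732 = SEK 518,727.70
SEK 518,727.70 ÷ 1.4777 = CNY 351,037.22

CNY 351,037.22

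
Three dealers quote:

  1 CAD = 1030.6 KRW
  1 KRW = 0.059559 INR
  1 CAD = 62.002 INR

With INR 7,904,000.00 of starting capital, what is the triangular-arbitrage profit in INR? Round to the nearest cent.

Profit: INR 79,900.11

Profitable loop is INR → KRW → CAD → INR:
INR 7,904,000.00 ÷ 0.059559 = KRW 132,708,743
KRW 132,708,743 ÷ 1030.6 = CAD 128,768.43
CAD 128,768.43 × 62.002 = INR 7,983,900.11
Profit = INR 7,983,900.11 − INR 7,904,000.00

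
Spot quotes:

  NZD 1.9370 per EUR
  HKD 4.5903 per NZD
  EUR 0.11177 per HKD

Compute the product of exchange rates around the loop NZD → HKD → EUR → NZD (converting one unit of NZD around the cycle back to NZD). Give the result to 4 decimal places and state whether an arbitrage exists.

Around NZD → HKD → EUR → NZD: 1 × 4.5903 × 0.11177 × 1.9370 = 0.993793
Product < 1; profitable direction is NZD → EUR → HKD → NZD.

0.9938 (arbitrage exists)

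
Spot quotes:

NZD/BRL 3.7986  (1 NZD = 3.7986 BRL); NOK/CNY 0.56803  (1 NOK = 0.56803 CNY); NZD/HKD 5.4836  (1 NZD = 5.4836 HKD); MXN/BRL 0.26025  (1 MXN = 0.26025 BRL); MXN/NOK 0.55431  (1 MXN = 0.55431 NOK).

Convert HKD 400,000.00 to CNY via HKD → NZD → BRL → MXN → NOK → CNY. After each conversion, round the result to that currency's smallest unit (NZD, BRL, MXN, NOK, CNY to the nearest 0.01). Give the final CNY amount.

HKD 400,000.00 ÷ 5.4836 = NZD 72,944.78
NZD 72,944.78 × 3.7986 = BRL 277,088.04
BRL 277,088.04 ÷ 0.26025 = MXN 1,064,699.48
MXN 1,064,699.48 × 0.55431 = NOK 590,173.57
NOK 590,173.57 × 0.56803 = CNY 335,236.29

CNY 335,236.29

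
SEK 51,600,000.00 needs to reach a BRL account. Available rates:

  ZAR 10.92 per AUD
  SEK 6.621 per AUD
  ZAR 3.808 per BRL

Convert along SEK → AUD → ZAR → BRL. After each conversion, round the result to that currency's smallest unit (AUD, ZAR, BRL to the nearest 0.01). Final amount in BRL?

SEK 51,600,000.00 ÷ 6.621 = AUD 7,793,384.69
AUD 7,793,384.69 × 10.92 = ZAR 85,103,760.81
ZAR 85,103,760.81 ÷ 3.808 = BRL 22,348,676.68

BRL 22,348,676.68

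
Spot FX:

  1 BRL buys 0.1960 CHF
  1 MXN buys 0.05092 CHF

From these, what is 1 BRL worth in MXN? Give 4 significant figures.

1 BRL × 0.1960 = 0.196 CHF
0.196 CHF ÷ 0.05092 = 3.84918 MXN

BRL/MXN = 3.849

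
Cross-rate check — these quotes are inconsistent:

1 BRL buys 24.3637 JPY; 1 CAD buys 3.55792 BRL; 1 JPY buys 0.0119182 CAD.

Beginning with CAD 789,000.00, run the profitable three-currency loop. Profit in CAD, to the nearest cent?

Profitable loop is CAD → BRL → JPY → CAD:
CAD 789,000.00 × 3.55792 = BRL 2,807,198.88
BRL 2,807,198.88 × 24.3637 = JPY 68,393,751
JPY 68,393,751 × 0.0119182 = CAD 815,130.41
Profit = CAD 815,130.41 − CAD 789,000.00

Profit: CAD 26,130.41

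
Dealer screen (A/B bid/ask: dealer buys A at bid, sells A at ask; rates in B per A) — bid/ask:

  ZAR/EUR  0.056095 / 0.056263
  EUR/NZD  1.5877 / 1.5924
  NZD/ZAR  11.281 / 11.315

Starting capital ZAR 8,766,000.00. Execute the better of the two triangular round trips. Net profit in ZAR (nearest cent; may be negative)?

Net profit: ZAR 41,277.14

Best loop ZAR → EUR → NZD → ZAR:
ZAR 8,766,000.00 × 0.056095 (sell ZAR at bid) = EUR 491,728.77
EUR 491,728.77 × 1.5877 (sell EUR at bid) = NZD 780,717.77
NZD 780,717.77 × 11.281 (sell NZD at bid) = ZAR 8,807,277.14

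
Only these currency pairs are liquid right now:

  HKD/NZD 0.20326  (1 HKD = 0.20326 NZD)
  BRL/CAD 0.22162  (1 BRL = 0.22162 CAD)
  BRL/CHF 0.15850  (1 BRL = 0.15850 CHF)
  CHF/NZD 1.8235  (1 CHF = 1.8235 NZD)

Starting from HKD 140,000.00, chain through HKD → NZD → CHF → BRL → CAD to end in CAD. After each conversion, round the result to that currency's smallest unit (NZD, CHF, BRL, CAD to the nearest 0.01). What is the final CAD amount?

CAD 21,819.95

HKD 140,000.00 × 0.20326 = NZD 28,456.40
NZD 28,456.40 ÷ 1.8235 = CHF 15,605.37
CHF 15,605.37 ÷ 0.15850 = BRL 98,456.59
BRL 98,456.59 × 0.22162 = CAD 21,819.95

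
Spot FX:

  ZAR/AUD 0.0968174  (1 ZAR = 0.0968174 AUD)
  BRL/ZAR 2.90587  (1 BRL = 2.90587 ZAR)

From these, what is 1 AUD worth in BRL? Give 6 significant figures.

1 AUD ÷ 0.0968174 = 10.3287 ZAR
10.3287 ZAR ÷ 2.90587 = 3.55443 BRL

AUD/BRL = 3.55443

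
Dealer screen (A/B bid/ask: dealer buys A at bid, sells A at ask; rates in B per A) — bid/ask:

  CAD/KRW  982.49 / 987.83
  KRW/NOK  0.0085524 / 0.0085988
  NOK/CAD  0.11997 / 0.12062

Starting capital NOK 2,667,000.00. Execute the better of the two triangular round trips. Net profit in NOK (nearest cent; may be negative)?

Net profit: NOK 21,511.00

Best loop NOK → CAD → KRW → NOK:
NOK 2,667,000.00 × 0.11997 (sell NOK at bid) = CAD 319,959.99
CAD 319,959.99 × 982.49 (sell CAD at bid) = KRW 314,357,491
KRW 314,357,491 × 0.0085524 (sell KRW at bid) = NOK 2,688,511.00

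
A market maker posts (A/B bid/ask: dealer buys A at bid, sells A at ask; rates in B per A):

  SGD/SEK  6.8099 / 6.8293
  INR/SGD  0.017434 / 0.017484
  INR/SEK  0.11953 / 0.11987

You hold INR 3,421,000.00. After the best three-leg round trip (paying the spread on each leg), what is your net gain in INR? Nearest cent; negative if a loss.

Best loop INR → SEK → SGD → INR:
INR 3,421,000.00 × 0.11953 (sell INR at bid) = SEK 408,912.13
SEK 408,912.13 ÷ 6.8293 (buy SGD at ask) = SGD 59,876.14
SGD 59,876.14 ÷ 0.017484 (buy INR at ask) = INR 3,424,624.86

Net profit: INR 3,624.86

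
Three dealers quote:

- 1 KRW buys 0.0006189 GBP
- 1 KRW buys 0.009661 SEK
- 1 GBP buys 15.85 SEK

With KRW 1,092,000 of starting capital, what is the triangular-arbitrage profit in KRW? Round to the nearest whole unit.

Profit: KRW 16,793

Profitable loop is KRW → GBP → SEK → KRW:
KRW 1,092,000 × 0.0006189 = GBP 675.84
GBP 675.84 × 15.85 = SEK 10,712.04
SEK 10,712.04 ÷ 0.009661 = KRW 1,108,793
Profit = KRW 1,108,793 − KRW 1,092,000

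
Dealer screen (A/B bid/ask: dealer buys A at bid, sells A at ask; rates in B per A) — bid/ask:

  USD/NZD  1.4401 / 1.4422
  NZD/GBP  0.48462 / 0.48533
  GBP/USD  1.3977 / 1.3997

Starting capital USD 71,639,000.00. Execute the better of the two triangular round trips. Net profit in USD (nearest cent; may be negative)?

Best loop USD → GBP → NZD → USD:
USD 71,639,000.00 ÷ 1.3997 (buy GBP at ask) = GBP 51,181,681.79
GBP 51,181,681.79 ÷ 0.48533 (buy NZD at ask) = NZD 105,457,486.22
NZD 105,457,486.22 ÷ 1.4422 (buy USD at ask) = USD 73,122,650.27

Net profit: USD 1,483,650.27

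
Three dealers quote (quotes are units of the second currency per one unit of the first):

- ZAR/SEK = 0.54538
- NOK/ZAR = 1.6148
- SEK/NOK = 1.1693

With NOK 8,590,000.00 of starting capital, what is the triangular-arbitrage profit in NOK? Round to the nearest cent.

Profit: NOK 255,798.90

Profitable loop is NOK → ZAR → SEK → NOK:
NOK 8,590,000.00 × 1.6148 = ZAR 13,871,132.00
ZAR 13,871,132.00 × 0.54538 = SEK 7,565,037.97
SEK 7,565,037.97 × 1.1693 = NOK 8,845,798.90
Profit = NOK 8,845,798.90 − NOK 8,590,000.00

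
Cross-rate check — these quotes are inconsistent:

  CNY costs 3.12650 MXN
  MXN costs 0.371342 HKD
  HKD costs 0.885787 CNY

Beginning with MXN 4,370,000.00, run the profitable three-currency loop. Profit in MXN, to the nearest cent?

Profit: MXN 124,105.30

Profitable loop is MXN → HKD → CNY → MXN:
MXN 4,370,000.00 × 0.371342 = HKD 1,622,764.54
HKD 1,622,764.54 × 0.885787 = CNY 1,437,423.73
CNY 1,437,423.73 × 3.12650 = MXN 4,494,105.30
Profit = MXN 4,494,105.30 − MXN 4,370,000.00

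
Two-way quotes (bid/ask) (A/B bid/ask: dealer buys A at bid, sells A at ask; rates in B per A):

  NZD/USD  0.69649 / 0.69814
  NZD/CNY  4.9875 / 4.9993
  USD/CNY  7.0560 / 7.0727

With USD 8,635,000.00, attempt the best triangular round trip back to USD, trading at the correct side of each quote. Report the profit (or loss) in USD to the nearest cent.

Best loop USD → NZD → CNY → USD:
USD 8,635,000.00 ÷ 0.69814 (buy NZD at ask) = NZD 12,368,579.37
NZD 12,368,579.37 × 4.9875 (sell NZD at bid) = CNY 61,688,289.60
CNY 61,688,289.60 ÷ 7.0727 (buy USD at ask) = USD 8,722,028.31

Net profit: USD 87,028.31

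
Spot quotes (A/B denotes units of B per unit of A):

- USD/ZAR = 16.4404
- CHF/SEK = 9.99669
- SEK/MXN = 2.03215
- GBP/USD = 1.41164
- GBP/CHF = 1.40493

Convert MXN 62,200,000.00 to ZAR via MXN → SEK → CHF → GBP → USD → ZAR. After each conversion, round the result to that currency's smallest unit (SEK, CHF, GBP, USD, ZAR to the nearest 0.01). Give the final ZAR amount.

MXN 62,200,000.00 ÷ 2.03215 = SEK 30,607,976.77
SEK 30,607,976.77 ÷ 9.99669 = CHF 3,061,811.14
CHF 3,061,811.14 ÷ 1.40493 = GBP 2,179,333.59
GBP 2,179,333.59 × 1.41164 = USD 3,076,434.47
USD 3,076,434.47 × 16.4404 = ZAR 50,577,813.26

ZAR 50,577,813.26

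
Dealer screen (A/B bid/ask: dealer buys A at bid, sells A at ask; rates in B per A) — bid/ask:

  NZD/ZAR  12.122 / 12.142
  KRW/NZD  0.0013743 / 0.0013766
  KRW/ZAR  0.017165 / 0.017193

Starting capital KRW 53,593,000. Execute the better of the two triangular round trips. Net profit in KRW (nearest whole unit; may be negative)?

Best loop KRW → ZAR → NZD → KRW:
KRW 53,593,000 × 0.017165 (sell KRW at bid) = ZAR 919,923.84
ZAR 919,923.84 ÷ 12.142 (buy NZD at ask) = NZD 75,763.78
NZD 75,763.78 ÷ 0.0013766 (buy KRW at ask) = KRW 55,036,890

Net profit: KRW 1,443,890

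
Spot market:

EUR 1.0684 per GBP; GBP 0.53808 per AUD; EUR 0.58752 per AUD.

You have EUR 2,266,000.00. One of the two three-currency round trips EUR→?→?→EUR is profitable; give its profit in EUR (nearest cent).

Profit: EUR 49,804.17

Profitable loop is EUR → GBP → AUD → EUR:
EUR 2,266,000.00 ÷ 1.0684 = GBP 2,120,928.49
GBP 2,120,928.49 ÷ 0.53808 = AUD 3,941,660.15
AUD 3,941,660.15 × 0.58752 = EUR 2,315,804.17
Profit = EUR 2,315,804.17 − EUR 2,266,000.00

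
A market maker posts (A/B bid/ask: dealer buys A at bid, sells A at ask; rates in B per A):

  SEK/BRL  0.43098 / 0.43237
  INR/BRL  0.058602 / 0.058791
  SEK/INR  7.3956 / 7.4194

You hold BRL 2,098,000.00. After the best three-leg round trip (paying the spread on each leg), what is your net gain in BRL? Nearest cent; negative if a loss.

Net profit: BRL 4,983.10

Best loop BRL → SEK → INR → BRL:
BRL 2,098,000.00 ÷ 0.43237 (buy SEK at ask) = SEK 4,852,325.55
SEK 4,852,325.55 × 7.3956 (sell SEK at bid) = INR 35,885,858.87
INR 35,885,858.87 × 0.058602 (sell INR at bid) = BRL 2,102,983.10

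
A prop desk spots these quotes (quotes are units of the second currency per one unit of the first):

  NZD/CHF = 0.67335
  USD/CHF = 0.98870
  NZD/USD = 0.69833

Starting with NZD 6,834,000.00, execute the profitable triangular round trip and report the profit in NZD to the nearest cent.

Profit: NZD 173,439.29

Profitable loop is NZD → USD → CHF → NZD:
NZD 6,834,000.00 × 0.69833 = USD 4,772,387.22
USD 4,772,387.22 × 0.98870 = CHF 4,718,459.24
CHF 4,718,459.24 ÷ 0.67335 = NZD 7,007,439.29
Profit = NZD 7,007,439.29 − NZD 6,834,000.00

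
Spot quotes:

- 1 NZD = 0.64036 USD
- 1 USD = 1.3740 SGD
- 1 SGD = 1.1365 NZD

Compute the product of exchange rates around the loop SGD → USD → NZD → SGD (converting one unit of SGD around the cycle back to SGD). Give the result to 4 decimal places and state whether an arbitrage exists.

1.0000 (no arbitrage)

Around SGD → USD → NZD → SGD: 1 ÷ 1.3740 ÷ 0.64036 ÷ 1.1365 = 1.000045
Product ≈ 1 (deviation 0.005%, within rounding noise).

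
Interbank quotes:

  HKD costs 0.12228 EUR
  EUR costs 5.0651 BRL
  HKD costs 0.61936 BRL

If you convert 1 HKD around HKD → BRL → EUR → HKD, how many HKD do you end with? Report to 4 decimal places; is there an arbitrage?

Around HKD → BRL → EUR → HKD: 1 × 0.61936 ÷ 5.0651 ÷ 0.12228 = 0.999999
Product ≈ 1 (deviation 0.000%, within rounding noise).

1.0000 (no arbitrage)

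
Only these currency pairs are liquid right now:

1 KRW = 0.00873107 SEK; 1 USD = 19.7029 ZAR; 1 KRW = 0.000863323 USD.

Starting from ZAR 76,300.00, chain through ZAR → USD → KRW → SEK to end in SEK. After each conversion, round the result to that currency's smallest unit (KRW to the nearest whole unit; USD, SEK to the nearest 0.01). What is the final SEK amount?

ZAR 76,300.00 ÷ 19.7029 = USD 3,872.53
USD 3,872.53 ÷ 0.000863323 = KRW 4,485,610
KRW 4,485,610 × 0.00873107 = SEK 39,164.17

SEK 39,164.17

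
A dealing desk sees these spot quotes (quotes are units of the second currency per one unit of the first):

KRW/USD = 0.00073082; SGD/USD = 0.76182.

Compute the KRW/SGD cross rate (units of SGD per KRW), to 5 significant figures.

1 KRW × 0.00073082 = 0.00073082 USD
0.00073082 USD ÷ 0.76182 = 0.000959308 SGD

KRW/SGD = 0.00095931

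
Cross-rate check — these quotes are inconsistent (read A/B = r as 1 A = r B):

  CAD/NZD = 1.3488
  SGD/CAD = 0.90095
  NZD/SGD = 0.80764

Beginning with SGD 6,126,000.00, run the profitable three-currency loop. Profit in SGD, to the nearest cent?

Profitable loop is SGD → NZD → CAD → SGD:
SGD 6,126,000.00 ÷ 0.80764 = NZD 7,585,062.65
NZD 7,585,062.65 ÷ 1.3488 = CAD 5,623,563.65
CAD 5,623,563.65 ÷ 0.90095 = SGD 6,241,815.47
Profit = SGD 6,241,815.47 − SGD 6,126,000.00

Profit: SGD 115,815.47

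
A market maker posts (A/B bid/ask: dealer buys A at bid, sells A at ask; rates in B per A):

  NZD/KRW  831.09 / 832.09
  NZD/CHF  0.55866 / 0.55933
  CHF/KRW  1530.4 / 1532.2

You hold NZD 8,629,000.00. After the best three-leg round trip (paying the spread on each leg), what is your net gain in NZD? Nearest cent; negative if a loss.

Best loop NZD → CHF → KRW → NZD:
NZD 8,629,000.00 × 0.55866 (sell NZD at bid) = CHF 4,820,677.14
CHF 4,820,677.14 × 1530.4 (sell CHF at bid) = KRW 7,377,564,295
KRW 7,377,564,295 ÷ 832.09 (buy NZD at ask) = NZD 8,866,305.68

Net profit: NZD 237,305.68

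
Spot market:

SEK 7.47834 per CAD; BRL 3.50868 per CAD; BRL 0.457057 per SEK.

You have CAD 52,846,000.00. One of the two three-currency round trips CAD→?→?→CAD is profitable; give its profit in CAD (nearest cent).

Profitable loop is CAD → BRL → SEK → CAD:
CAD 52,846,000.00 × 3.50868 = BRL 185,419,703.28
BRL 185,419,703.28 ÷ 0.457057 = SEK 405,681,793.04
SEK 405,681,793.04 ÷ 7.47834 = CAD 54,247,572.73
Profit = CAD 54,247,572.73 − CAD 52,846,000.00

Profit: CAD 1,401,572.73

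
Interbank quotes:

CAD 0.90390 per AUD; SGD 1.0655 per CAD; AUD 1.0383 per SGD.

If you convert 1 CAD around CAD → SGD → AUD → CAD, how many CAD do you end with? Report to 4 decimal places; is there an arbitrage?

1.0000 (no arbitrage)

Around CAD → SGD → AUD → CAD: 1 × 1.0655 × 1.0383 × 0.90390 = 0.999992
Product ≈ 1 (deviation 0.001%, within rounding noise).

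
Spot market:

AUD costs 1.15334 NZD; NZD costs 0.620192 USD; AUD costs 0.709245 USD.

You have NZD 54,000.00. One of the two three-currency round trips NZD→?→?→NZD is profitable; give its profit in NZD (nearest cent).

Profit: NZD 460.42

Profitable loop is NZD → USD → AUD → NZD:
NZD 54,000.00 × 0.620192 = USD 33,490.37
USD 33,490.37 ÷ 0.709245 = AUD 47,219.74
AUD 47,219.74 × 1.15334 = NZD 54,460.42
Profit = NZD 54,460.42 − NZD 54,000.00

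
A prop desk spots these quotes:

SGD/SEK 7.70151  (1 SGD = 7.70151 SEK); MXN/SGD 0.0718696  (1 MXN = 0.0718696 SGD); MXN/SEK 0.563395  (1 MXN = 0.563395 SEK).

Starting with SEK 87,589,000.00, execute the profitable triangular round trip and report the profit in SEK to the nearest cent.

Profit: SEK 1,565,125.63

Profitable loop is SEK → SGD → MXN → SEK:
SEK 87,589,000.00 ÷ 7.70151 = SGD 11,372,964.52
SGD 11,372,964.52 ÷ 0.0718696 = MXN 158,244,438.85
MXN 158,244,438.85 × 0.563395 = SEK 89,154,125.63
Profit = SEK 89,154,125.63 − SEK 87,589,000.00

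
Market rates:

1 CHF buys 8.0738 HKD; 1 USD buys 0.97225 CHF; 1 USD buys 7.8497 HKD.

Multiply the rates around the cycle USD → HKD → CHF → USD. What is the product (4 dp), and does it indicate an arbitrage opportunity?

1.0000 (no arbitrage)

Around USD → HKD → CHF → USD: 1 × 7.8497 ÷ 8.0738 ÷ 0.97225 = 0.999993
Product ≈ 1 (deviation 0.001%, within rounding noise).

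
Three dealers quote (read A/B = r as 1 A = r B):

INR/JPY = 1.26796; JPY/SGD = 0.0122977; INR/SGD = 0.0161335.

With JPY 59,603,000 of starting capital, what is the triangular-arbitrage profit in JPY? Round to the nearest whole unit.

Profitable loop is JPY → INR → SGD → JPY:
JPY 59,603,000 ÷ 1.26796 = INR 47,007,003.38
INR 47,007,003.38 × 0.0161335 = SGD 758,387.49
SGD 758,387.49 ÷ 0.0122977 = JPY 61,669,051
Profit = JPY 61,669,051 − JPY 59,603,000

Profit: JPY 2,066,051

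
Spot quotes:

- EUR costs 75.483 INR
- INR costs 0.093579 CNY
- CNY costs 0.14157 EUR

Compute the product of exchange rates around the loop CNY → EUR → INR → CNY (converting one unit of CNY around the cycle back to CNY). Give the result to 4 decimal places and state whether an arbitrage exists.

1.0000 (no arbitrage)

Around CNY → EUR → INR → CNY: 1 × 0.14157 × 75.483 × 0.093579 = 0.999997
Product ≈ 1 (deviation 0.000%, within rounding noise).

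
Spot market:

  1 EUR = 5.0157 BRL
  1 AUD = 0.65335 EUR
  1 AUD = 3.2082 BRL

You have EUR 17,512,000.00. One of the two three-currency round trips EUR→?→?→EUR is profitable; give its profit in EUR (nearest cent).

Profitable loop is EUR → BRL → AUD → EUR:
EUR 17,512,000.00 × 5.0157 = BRL 87,834,938.40
BRL 87,834,938.40 ÷ 3.2082 = AUD 27,378,261.46
AUD 27,378,261.46 × 0.65335 = EUR 17,887,587.12
Profit = EUR 17,887,587.12 − EUR 17,512,000.00

Profit: EUR 375,587.12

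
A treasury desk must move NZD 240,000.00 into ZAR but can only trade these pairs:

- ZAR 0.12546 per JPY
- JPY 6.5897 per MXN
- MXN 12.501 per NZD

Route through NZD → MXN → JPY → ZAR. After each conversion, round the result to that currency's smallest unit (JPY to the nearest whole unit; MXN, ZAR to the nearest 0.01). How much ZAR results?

ZAR 2,480,429.76

NZD 240,000.00 × 12.501 = MXN 3,000,240.00
MXN 3,000,240.00 × 6.5897 = JPY 19,770,682
JPY 19,770,682 × 0.12546 = ZAR 2,480,429.76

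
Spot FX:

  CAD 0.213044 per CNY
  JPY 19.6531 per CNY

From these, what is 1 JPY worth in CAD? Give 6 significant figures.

1 JPY ÷ 19.6531 = 0.0508826 CNY
0.0508826 CNY × 0.213044 = 0.0108402 CAD

JPY/CAD = 0.0108402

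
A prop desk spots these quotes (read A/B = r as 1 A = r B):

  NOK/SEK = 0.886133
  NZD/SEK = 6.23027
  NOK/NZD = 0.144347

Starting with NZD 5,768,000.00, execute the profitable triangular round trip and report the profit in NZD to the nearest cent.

Profit: NZD 85,841.67

Profitable loop is NZD → SEK → NOK → NZD:
NZD 5,768,000.00 × 6.23027 = SEK 35,936,197.36
SEK 35,936,197.36 ÷ 0.886133 = NOK 40,553,954.50
NOK 40,553,954.50 × 0.144347 = NZD 5,853,841.67
Profit = NZD 5,853,841.67 − NZD 5,768,000.00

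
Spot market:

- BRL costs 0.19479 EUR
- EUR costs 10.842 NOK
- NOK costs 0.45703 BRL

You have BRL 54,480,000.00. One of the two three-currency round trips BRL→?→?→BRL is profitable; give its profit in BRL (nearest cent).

Profit: BRL 1,963,811.10

Profitable loop is BRL → NOK → EUR → BRL:
BRL 54,480,000.00 ÷ 0.45703 = NOK 119,204,428.59
NOK 119,204,428.59 ÷ 10.842 = EUR 10,994,689.96
EUR 10,994,689.96 ÷ 0.19479 = BRL 56,443,811.10
Profit = BRL 56,443,811.10 − BRL 54,480,000.00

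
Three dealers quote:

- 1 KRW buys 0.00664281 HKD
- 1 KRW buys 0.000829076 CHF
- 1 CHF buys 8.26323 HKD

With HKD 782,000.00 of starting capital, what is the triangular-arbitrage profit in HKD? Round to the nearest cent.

Profit: HKD 24,490.22

Profitable loop is HKD → KRW → CHF → HKD:
HKD 782,000.00 ÷ 0.00664281 = KRW 117,721,266
KRW 117,721,266 × 0.000829076 = CHF 97,599.88
CHF 97,599.88 × 8.26323 = HKD 806,490.22
Profit = HKD 806,490.22 − HKD 782,000.00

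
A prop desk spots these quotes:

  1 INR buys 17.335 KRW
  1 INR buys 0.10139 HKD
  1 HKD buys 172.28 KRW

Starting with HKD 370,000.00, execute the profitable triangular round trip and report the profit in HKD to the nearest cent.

Profitable loop is HKD → KRW → INR → HKD:
HKD 370,000.00 × 172.28 = KRW 63,743,600
KRW 63,743,600 ÷ 17.335 = INR 3,677,161.81
INR 3,677,161.81 × 0.10139 = HKD 372,827.44
Profit = HKD 372,827.44 − HKD 370,000.00

Profit: HKD 2,827.44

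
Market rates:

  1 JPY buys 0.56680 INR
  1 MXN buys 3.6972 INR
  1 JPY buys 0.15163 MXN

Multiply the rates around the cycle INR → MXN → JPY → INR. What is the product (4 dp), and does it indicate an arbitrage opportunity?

Around INR → MXN → JPY → INR: 1 ÷ 3.6972 ÷ 0.15163 × 0.56680 = 1.011048
Product > 1; profitable direction is INR → MXN → JPY → INR.

1.0110 (arbitrage exists)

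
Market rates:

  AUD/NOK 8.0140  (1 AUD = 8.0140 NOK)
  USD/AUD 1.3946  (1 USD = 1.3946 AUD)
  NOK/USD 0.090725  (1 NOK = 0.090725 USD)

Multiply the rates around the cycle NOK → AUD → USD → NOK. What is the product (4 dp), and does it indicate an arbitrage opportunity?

Around NOK → AUD → USD → NOK: 1 ÷ 8.0140 ÷ 1.3946 ÷ 0.090725 = 0.986220
Product < 1; profitable direction is NOK → USD → AUD → NOK.

0.9862 (arbitrage exists)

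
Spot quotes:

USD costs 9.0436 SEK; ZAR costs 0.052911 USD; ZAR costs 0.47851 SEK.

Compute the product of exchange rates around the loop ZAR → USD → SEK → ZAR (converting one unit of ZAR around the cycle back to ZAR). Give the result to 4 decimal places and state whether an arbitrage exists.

Around ZAR → USD → SEK → ZAR: 1 × 0.052911 × 9.0436 ÷ 0.47851 = 0.999991
Product ≈ 1 (deviation 0.001%, within rounding noise).

1.0000 (no arbitrage)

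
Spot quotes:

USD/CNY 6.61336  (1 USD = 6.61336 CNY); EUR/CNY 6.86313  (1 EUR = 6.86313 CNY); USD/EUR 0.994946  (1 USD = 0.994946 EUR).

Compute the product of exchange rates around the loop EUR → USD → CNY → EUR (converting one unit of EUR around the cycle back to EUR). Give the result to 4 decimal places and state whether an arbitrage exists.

0.9685 (arbitrage exists)

Around EUR → USD → CNY → EUR: 1 ÷ 0.994946 × 6.61336 ÷ 6.86313 = 0.968502
Product < 1; profitable direction is EUR → CNY → USD → EUR.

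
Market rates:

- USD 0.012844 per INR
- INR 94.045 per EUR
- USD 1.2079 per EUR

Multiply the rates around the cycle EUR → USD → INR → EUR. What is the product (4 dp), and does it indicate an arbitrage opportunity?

Around EUR → USD → INR → EUR: 1 × 1.2079 ÷ 0.012844 ÷ 94.045 = 0.999988
Product ≈ 1 (deviation 0.001%, within rounding noise).

1.0000 (no arbitrage)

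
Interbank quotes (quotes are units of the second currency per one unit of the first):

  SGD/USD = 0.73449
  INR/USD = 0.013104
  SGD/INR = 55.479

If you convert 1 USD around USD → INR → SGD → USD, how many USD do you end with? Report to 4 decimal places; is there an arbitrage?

Around USD → INR → SGD → USD: 1 ÷ 0.013104 ÷ 55.479 × 0.73449 = 1.010307
Product > 1; profitable direction is USD → INR → SGD → USD.

1.0103 (arbitrage exists)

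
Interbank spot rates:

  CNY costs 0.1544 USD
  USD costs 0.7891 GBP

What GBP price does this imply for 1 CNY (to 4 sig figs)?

1 CNY × 0.1544 = 0.1544 USD
0.1544 USD × 0.7891 = 0.121837 GBP

CNY/GBP = 0.1218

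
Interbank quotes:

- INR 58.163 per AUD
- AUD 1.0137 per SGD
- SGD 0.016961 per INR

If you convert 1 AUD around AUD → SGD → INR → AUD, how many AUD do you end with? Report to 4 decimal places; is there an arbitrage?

Around AUD → SGD → INR → AUD: 1 ÷ 1.0137 ÷ 0.016961 ÷ 58.163 = 0.999982
Product ≈ 1 (deviation 0.002%, within rounding noise).

1.0000 (no arbitrage)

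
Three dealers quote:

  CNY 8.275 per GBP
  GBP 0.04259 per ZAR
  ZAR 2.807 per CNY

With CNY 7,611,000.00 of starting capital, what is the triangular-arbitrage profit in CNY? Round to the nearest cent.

Profit: CNY 82,494.84

Profitable loop is CNY → GBP → ZAR → CNY:
CNY 7,611,000.00 ÷ 8.275 = GBP 919,758.31
GBP 919,758.31 ÷ 0.04259 = ZAR 21,595,640.01
ZAR 21,595,640.01 ÷ 2.807 = CNY 7,693,494.84
Profit = CNY 7,693,494.84 − CNY 7,611,000.00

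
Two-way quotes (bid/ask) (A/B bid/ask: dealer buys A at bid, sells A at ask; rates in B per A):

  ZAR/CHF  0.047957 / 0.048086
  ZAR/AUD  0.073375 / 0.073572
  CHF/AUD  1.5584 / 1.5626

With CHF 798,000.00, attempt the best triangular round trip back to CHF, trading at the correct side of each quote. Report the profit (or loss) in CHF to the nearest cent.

Best loop CHF → AUD → ZAR → CHF:
CHF 798,000.00 × 1.5584 (sell CHF at bid) = AUD 1,243,603.20
AUD 1,243,603.20 ÷ 0.073572 (buy ZAR at ask) = ZAR 16,903,213.18
ZAR 16,903,213.18 × 0.047957 (sell ZAR at bid) = CHF 810,627.39

Net profit: CHF 12,627.39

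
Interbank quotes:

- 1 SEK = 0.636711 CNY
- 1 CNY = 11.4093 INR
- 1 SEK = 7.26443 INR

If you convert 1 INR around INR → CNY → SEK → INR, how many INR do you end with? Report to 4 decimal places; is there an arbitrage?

Around INR → CNY → SEK → INR: 1 ÷ 11.4093 ÷ 0.636711 × 7.26443 = 1.000000
Product ≈ 1 (deviation 0.000%, within rounding noise).

1.0000 (no arbitrage)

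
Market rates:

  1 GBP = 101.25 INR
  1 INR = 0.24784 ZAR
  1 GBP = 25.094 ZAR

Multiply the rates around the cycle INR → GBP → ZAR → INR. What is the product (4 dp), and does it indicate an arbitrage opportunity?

1.0000 (no arbitrage)

Around INR → GBP → ZAR → INR: 1 ÷ 101.25 × 25.094 ÷ 0.24784 = 1.000008
Product ≈ 1 (deviation 0.001%, within rounding noise).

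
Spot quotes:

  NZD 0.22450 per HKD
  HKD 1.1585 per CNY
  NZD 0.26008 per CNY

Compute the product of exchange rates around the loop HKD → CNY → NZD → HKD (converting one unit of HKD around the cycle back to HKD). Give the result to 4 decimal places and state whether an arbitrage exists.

1.0000 (no arbitrage)

Around HKD → CNY → NZD → HKD: 1 ÷ 1.1585 × 0.26008 ÷ 0.22450 = 0.999988
Product ≈ 1 (deviation 0.001%, within rounding noise).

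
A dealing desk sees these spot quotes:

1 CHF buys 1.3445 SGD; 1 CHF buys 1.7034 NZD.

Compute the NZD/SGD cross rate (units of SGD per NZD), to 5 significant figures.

NZD/SGD = 0.78930

1 NZD ÷ 1.7034 = 0.587061 CHF
0.587061 CHF × 1.3445 = 0.789304 SGD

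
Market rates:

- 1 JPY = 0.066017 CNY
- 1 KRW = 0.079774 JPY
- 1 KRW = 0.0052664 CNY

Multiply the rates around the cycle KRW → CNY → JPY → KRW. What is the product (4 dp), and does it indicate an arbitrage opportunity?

1.0000 (no arbitrage)

Around KRW → CNY → JPY → KRW: 1 × 0.0052664 ÷ 0.066017 ÷ 0.079774 = 0.999992
Product ≈ 1 (deviation 0.001%, within rounding noise).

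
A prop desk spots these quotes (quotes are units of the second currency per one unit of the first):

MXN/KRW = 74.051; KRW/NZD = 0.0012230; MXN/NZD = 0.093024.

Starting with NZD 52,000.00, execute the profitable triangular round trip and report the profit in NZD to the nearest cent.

Profitable loop is NZD → KRW → MXN → NZD:
NZD 52,000.00 ÷ 0.0012230 = KRW 42,518,397
KRW 42,518,397 ÷ 74.051 = MXN 574,177.22
MXN 574,177.22 × 0.093024 = NZD 53,412.26
Profit = NZD 53,412.26 − NZD 52,000.00

Profit: NZD 1,412.26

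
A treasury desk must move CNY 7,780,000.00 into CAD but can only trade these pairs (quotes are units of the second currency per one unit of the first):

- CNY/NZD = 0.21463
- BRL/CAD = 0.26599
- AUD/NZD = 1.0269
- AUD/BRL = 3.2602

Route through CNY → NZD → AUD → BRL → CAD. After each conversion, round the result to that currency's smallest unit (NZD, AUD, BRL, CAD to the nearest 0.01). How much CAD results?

CNY 7,780,000.00 × 0.21463 = NZD 1,669,821.40
NZD 1,669,821.40 ÷ 1.0269 = AUD 1,626,079.85
AUD 1,626,079.85 × 3.2602 = BRL 5,301,345.53
BRL 5,301,345.53 × 0.26599 = CAD 1,410,104.90

CAD 1,410,104.90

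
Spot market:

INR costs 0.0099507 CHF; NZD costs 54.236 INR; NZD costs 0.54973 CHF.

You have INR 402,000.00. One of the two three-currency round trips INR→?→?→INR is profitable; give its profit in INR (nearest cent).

Profit: INR 7,481.43

Profitable loop is INR → NZD → CHF → INR:
INR 402,000.00 ÷ 54.236 = NZD 7,412.05
NZD 7,412.05 × 0.54973 = CHF 4,074.63
CHF 4,074.63 ÷ 0.0099507 = INR 409,481.43
Profit = INR 409,481.43 − INR 402,000.00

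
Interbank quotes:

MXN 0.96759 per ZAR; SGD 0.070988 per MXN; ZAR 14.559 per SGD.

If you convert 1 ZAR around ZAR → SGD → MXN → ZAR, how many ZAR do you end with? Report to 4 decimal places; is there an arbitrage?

Around ZAR → SGD → MXN → ZAR: 1 ÷ 14.559 ÷ 0.070988 ÷ 0.96759 = 0.999982
Product ≈ 1 (deviation 0.002%, within rounding noise).

1.0000 (no arbitrage)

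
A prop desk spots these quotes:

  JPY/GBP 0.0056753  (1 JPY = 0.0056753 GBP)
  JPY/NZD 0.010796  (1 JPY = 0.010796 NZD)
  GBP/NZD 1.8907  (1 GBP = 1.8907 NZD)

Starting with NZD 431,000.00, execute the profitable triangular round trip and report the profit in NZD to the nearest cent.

Profitable loop is NZD → GBP → JPY → NZD:
NZD 431,000.00 ÷ 1.8907 = GBP 227,957.90
GBP 227,957.90 ÷ 0.0056753 = JPY 40,166,669
JPY 40,166,669 × 0.010796 = NZD 433,639.36
Profit = NZD 433,639.36 − NZD 431,000.00

Profit: NZD 2,639.36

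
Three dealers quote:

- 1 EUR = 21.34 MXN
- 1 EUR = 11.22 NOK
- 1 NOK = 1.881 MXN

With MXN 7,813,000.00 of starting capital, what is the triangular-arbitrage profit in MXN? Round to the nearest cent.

Profit: MXN 87,063.59

Profitable loop is MXN → NOK → EUR → MXN:
MXN 7,813,000.00 ÷ 1.881 = NOK 4,153,641.68
NOK 4,153,641.68 ÷ 11.22 = EUR 370,199.79
EUR 370,199.79 × 21.34 = MXN 7,900,063.59
Profit = MXN 7,900,063.59 − MXN 7,813,000.00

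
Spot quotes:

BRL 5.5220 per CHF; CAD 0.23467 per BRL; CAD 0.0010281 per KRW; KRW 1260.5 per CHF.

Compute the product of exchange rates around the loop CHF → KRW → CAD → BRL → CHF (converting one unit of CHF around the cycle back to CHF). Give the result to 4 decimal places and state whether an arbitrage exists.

1.0001 (no arbitrage)

Around CHF → KRW → CAD → BRL → CHF: 1 × 1260.5 × 0.0010281 ÷ 0.23467 ÷ 5.5220 = 1.000056
Product ≈ 1 (deviation 0.006%, within rounding noise).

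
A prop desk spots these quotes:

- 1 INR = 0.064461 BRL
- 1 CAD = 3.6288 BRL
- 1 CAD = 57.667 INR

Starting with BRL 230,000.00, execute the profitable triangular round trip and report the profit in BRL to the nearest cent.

Profit: BRL 5,607.55

Profitable loop is BRL → CAD → INR → BRL:
BRL 230,000.00 ÷ 3.6288 = CAD 63,381.83
CAD 63,381.83 × 57.667 = INR 3,655,040.23
INR 3,655,040.23 × 0.064461 = BRL 235,607.55
Profit = BRL 235,607.55 − BRL 230,000.00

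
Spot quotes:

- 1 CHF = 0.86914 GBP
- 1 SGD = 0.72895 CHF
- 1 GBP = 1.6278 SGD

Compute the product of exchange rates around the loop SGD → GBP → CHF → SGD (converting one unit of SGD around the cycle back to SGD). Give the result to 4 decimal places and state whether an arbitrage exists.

0.9696 (arbitrage exists)

Around SGD → GBP → CHF → SGD: 1 ÷ 1.6278 ÷ 0.86914 ÷ 0.72895 = 0.969642
Product < 1; profitable direction is SGD → CHF → GBP → SGD.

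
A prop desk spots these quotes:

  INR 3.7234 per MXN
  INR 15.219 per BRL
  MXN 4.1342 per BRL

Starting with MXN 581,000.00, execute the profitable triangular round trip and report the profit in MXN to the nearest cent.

Profitable loop is MXN → INR → BRL → MXN:
MXN 581,000.00 × 3.7234 = INR 2,163,295.40
INR 2,163,295.40 ÷ 15.219 = BRL 142,144.39
BRL 142,144.39 × 4.1342 = MXN 587,653.32
Profit = MXN 587,653.32 − MXN 581,000.00

Profit: MXN 6,653.32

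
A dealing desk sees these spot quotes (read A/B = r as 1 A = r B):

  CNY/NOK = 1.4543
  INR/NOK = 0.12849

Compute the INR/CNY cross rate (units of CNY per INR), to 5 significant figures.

1 INR × 0.12849 = 0.12849 NOK
0.12849 NOK ÷ 1.4543 = 0.0883518 CNY

INR/CNY = 0.088352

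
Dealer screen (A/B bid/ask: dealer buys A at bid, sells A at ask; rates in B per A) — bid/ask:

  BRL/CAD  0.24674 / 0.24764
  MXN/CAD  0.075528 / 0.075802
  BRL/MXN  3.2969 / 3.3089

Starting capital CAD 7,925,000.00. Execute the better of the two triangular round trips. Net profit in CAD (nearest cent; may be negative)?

Best loop CAD → BRL → MXN → CAD:
CAD 7,925,000.00 ÷ 0.24764 (buy BRL at ask) = BRL 32,002,099.82
BRL 32,002,099.82 × 3.2969 (sell BRL at bid) = MXN 105,507,722.90
MXN 105,507,722.90 × 0.075528 (sell MXN at bid) = CAD 7,968,787.30

Net profit: CAD 43,787.30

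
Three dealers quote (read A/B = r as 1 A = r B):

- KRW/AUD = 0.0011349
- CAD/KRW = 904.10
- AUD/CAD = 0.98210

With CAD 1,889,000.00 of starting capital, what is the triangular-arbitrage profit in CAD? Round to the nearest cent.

Profit: CAD 14,538.80

Profitable loop is CAD → KRW → AUD → CAD:
CAD 1,889,000.00 × 904.10 = KRW 1,707,844,900
KRW 1,707,844,900 × 0.0011349 = AUD 1,938,233.18
AUD 1,938,233.18 × 0.98210 = CAD 1,903,538.80
Profit = CAD 1,903,538.80 − CAD 1,889,000.00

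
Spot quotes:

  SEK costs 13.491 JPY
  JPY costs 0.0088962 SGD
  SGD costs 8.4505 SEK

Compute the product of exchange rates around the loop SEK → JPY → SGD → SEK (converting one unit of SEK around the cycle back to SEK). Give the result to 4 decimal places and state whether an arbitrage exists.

Around SEK → JPY → SGD → SEK: 1 × 13.491 × 0.0088962 × 8.4505 = 1.014217
Product > 1; profitable direction is SEK → JPY → SGD → SEK.

1.0142 (arbitrage exists)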